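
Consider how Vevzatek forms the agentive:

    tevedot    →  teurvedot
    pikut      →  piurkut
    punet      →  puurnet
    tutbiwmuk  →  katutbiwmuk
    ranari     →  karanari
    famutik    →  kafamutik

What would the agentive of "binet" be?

biurnet

"binet" ends in -t. The stems ending in -t (tevedot → teurvedot, pikut → piurkut, punet → puurnet) insert -ur- after the first vowel.
So binet → biurnet.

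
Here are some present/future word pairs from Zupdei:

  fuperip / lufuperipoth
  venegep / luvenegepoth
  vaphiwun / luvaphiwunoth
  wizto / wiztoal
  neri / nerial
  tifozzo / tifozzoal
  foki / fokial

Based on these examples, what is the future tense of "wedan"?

luwedanoth

fuperip and neri both have last vowel 'i' yet inflect differently (lufuperipoth, nerial), so the last vowel is not what conditions the rule; whether the stem ends in a vowel or a consonant is.
"wedan" ends in a consonant. The stems ending in a consonant (fuperip → lufuperipoth, venegep → luvenegepoth, vaphiwun → luvaphiwunoth) add lu- … -oth around the stem.
So wedan → luwedanoth.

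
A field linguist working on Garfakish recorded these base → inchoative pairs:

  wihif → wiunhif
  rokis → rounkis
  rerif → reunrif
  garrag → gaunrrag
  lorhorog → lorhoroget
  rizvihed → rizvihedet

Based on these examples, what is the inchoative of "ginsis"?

giunnsis

garrag and lorhorog both end in -g yet inflect differently (gaunrrag, lorhoroget), so the final letter is not what conditions the rule; the last vowel is.
"ginsis" has last vowel 'i'. The stems whose last vowel is 'i' (wihif → wiunhif, rokis → rounkis, rerif → reunrif) insert -un- after the first vowel.
So ginsis → giunnsis.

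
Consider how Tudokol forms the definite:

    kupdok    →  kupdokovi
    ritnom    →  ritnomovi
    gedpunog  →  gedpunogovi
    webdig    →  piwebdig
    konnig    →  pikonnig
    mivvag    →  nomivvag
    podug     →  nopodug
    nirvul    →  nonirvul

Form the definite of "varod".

"varod" has last vowel 'o'. The stems whose last vowel is 'o' (kupdok → kupdokovi, ritnom → ritnomovi, gedpunog → gedpunogovi) add -ovi.
So varod → varodovi.

varodovi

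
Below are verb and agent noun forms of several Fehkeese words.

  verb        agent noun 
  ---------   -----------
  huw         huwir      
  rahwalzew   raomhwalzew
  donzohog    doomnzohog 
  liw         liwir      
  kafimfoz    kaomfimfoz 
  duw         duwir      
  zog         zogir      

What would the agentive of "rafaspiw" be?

raomfaspiw

zog and donzohog both end in -g yet inflect differently (zogir, doomnzohog), so the final letter is not what conditions the rule; the number of vowels is.
"rafaspiw" has 3 vowels. The stems with 3 vowels (donzohog → doomnzohog, rahwalzew → raomhwalzew, kafimfoz → kaomfimfoz) insert -om- after the first vowel.
The other pattern: stems with 1 vowel add -ir.
So rafaspiw → raomfaspiw.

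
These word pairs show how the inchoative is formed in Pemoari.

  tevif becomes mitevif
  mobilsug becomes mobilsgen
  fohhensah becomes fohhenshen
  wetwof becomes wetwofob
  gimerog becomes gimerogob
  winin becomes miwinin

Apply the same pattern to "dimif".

midimif

"dimif" has last vowel 'i'. The stems whose last vowel is 'i' (winin → miwinin, tevif → mitevif) add the prefix mi-.
The other patterns: stems whose last vowel is 'o' add -ob; stems whose last vowel is 'a' or 'u' delete the last vowel and add -en.
So dimif → midimif.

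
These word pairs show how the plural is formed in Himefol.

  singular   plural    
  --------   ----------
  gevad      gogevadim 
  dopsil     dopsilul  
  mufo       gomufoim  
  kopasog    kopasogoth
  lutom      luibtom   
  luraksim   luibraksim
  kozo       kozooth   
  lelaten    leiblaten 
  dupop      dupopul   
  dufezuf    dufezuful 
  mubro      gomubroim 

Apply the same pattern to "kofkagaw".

kozo and mubro both end in -o yet inflect differently (kozooth, gomubroim), so the final letter is not what conditions the rule; the first letter is.
"kofkagaw" begins with k-. The stems beginning with k- (kozo → kozooth, kopasog → kopasogoth) add -oth.
So kofkagaw → kofkagawoth.

kofkagawoth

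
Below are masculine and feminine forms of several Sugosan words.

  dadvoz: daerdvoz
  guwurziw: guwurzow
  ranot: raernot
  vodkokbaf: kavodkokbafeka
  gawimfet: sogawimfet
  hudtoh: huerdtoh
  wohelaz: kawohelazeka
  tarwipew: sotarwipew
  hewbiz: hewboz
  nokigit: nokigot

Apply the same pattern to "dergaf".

kadergafeka

dadvoz and wohelaz both end in -z yet inflect differently (daerdvoz, kawohelazeka), so the final letter is not what conditions the rule; the last vowel is.
"dergaf" has last vowel 'a'. The stems whose last vowel is 'a' (vodkokbaf → kavodkokbafeka, wohelaz → kawohelazeka) add ka- … -eka around the stem.
So dergaf → kadergafeka.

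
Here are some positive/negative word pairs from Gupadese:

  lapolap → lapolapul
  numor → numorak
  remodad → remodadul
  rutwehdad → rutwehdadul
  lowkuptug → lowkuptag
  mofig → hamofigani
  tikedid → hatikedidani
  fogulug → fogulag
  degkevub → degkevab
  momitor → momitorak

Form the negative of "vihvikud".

tikedid and remodad both end in -d yet inflect differently (hatikedidani, remodadul), so the final letter is not what conditions the rule; the last vowel is.
"vihvikud" has last vowel 'u'. The stems whose last vowel is 'u' (degkevub → degkevab, fogulug → fogulag, lowkuptug → lowkuptag) change the last vowel to 'a'.
The other patterns: stems whose last vowel is 'i' add ha- … -ani around the stem; stems whose last vowel is 'a' add -ul; stems whose last vowel is 'o' add -ak.
So vihvikud → vihvikad.

vihvikad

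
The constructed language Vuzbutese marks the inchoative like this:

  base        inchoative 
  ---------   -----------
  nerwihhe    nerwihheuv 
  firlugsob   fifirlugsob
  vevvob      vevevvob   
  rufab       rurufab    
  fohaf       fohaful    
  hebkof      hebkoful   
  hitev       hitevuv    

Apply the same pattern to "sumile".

hebkof and firlugsob both have last vowel 'o' yet inflect differently (hebkoful, fifirlugsob), so the last vowel is not what conditions the rule; the final letter is.
"sumile" ends in -e. The one such stem in the data (nerwihhe → nerwihheuv) adds -uv, so the same rule applies.
So sumile → sumileuv.

sumileuv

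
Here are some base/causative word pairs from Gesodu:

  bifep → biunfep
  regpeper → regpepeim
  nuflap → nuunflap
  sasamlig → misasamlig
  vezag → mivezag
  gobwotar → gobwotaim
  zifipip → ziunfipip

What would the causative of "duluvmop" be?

duunluvmop

gobwotar and nuflap both have last vowel 'a' yet inflect differently (gobwotaim, nuunflap), so the last vowel is not what conditions the rule; the final letter is.
"duluvmop" ends in -p. The stems ending in -p (nuflap → nuunflap, bifep → biunfep, zifipip → ziunfipip) insert -un- after the first vowel.
The other patterns: stems ending in -r drop the final letter and add -im; stems ending in -g add the prefix mi-.
So duluvmop → duunluvmop.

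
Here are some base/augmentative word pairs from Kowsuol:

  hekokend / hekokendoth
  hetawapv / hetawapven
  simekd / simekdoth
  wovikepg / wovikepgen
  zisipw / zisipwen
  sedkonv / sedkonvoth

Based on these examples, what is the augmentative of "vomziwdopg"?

hetawapv and sedkonv both end in -v yet inflect differently (hetawapven, sedkonvoth), so the final letter is not what conditions the rule; the second-to-last letter is.
"vomziwdopg" has second-to-last letter 'p'. The stems whose second-to-last letter is 'p' (hetawapv → hetawapven, wovikepg → wovikepgen, zisipw → zisipwen) add -en.
So vomziwdopg → vomziwdopgen.

vomziwdopgen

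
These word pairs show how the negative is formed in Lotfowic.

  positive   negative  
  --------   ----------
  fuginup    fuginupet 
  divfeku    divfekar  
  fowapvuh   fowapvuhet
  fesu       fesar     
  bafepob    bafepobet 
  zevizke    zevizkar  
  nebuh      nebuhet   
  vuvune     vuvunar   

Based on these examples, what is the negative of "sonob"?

sonobet

nebuh and divfeku both have last vowel 'u' yet inflect differently (nebuhet, divfekar), so the last vowel is not what conditions the rule; whether the stem ends in a vowel or a consonant is.
"sonob" ends in a consonant. The stems ending in a consonant (nebuh → nebuhet, fuginup → fuginupet, fowapvuh → fowapvuhet) add -et.
The other pattern: stems ending in a vowel drop the final letter and add -ar.
So sonob → sonobet.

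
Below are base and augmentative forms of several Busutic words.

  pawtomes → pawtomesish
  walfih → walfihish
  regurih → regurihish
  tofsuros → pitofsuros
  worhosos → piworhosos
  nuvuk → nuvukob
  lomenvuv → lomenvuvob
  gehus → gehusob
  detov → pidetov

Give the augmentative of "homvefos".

pawtomes and worhosos both end in -s yet inflect differently (pawtomesish, piworhosos), so the final letter is not what conditions the rule; the last vowel is.
"homvefos" has last vowel 'o'. The stems whose last vowel is 'o' (worhosos → piworhosos, tofsuros → pitofsuros, detov → pidetov) add the prefix pi-.
The other patterns: stems whose last vowel is 'e' or 'i' add -ish; stems whose last vowel is 'u' add -ob.
So homvefos → pihomvefos.

pihomvefos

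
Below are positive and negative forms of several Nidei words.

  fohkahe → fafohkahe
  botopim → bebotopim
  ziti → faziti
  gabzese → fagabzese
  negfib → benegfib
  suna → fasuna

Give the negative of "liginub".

beliginub

negfib and ziti both have last vowel 'i' yet inflect differently (benegfib, faziti), so the last vowel is not what conditions the rule; whether the stem ends in a vowel or a consonant is.
"liginub" ends in a consonant. The stems ending in a consonant (negfib → benegfib, botopim → bebotopim) add the prefix be-.
So liginub → beliginub.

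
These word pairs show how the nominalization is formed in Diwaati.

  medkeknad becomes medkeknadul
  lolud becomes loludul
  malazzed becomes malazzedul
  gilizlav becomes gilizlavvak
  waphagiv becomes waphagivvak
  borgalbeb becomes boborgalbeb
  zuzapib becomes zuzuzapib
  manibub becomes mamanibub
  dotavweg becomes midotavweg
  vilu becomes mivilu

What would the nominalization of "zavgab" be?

zazavgab

medkeknad and gilizlav both have last vowel 'a' yet inflect differently (medkeknadul, gilizlavvak), so the last vowel is not what conditions the rule; the final letter is.
"zavgab" ends in -b. The stems ending in -b (borgalbeb → boborgalbeb, zuzapib → zuzuzapib, manibub → mamanibub) repeat the first consonant+vowel as a prefix.
So zavgab → zazavgab.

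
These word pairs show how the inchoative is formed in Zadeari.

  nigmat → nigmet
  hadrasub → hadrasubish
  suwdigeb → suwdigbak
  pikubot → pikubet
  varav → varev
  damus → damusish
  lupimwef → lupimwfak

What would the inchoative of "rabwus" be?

rabwusish

"rabwus" has last vowel 'u'. The stems whose last vowel is 'u' (damus → damusish, hadrasub → hadrasubish) add -ish.
The other patterns: stems whose last vowel is 'e' delete the last vowel and add -ak; stems whose last vowel is 'a' or 'o' change the last vowel to 'e'.
So rabwus → rabwusish.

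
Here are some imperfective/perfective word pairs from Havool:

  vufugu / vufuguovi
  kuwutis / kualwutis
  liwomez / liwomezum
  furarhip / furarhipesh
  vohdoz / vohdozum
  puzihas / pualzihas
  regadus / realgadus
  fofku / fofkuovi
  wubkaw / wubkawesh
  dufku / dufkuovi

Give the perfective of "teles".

tealles

dufku and regadus both have last vowel 'u' yet inflect differently (dufkuovi, realgadus), so the last vowel is not what conditions the rule; the final letter is.
"teles" ends in -s. The stems ending in -s (kuwutis → kualwutis, regadus → realgadus, puzihas → pualzihas) insert -al- after the first vowel.
The other patterns: stems ending in -u add -ovi; stems ending in -p or -w add -esh; stems ending in -z add -um.
So teles → tealles.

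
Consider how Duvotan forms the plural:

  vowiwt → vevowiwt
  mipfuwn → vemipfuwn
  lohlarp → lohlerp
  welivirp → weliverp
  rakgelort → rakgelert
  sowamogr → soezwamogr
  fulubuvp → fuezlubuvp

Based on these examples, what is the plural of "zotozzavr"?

vowiwt and rakgelort both end in -t yet inflect differently (vevowiwt, rakgelert), so the final letter is not what conditions the rule; the second-to-last letter is.
"zotozzavr" has second-to-last letter 'v'. The one such stem in the data (fulubuvp → fuezlubuvp) inserts -ez- after the first vowel (as does sowamogr), so the same rule applies.
The other patterns: stems whose second-to-last letter is 'w' add the prefix ve-; stems whose second-to-last letter is 'r' change the last vowel to 'e'.
So zotozzavr → zoeztozzavr.

zoeztozzavr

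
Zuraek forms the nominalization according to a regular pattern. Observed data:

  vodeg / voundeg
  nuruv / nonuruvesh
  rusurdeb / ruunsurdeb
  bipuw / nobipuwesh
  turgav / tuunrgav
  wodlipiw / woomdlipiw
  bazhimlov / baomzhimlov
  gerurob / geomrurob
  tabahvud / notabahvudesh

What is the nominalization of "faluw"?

nofaluwesh

"faluw" has last vowel 'u'. The stems whose last vowel is 'u' (bipuw → nobipuwesh, tabahvud → notabahvudesh, nuruv → nonuruvesh) add no- … -esh around the stem.
The other patterns: stems whose last vowel is 'i' or 'o' insert -om- after the first vowel; stems whose last vowel is 'a' or 'e' insert -un- after the first vowel.
So faluw → nofaluwesh.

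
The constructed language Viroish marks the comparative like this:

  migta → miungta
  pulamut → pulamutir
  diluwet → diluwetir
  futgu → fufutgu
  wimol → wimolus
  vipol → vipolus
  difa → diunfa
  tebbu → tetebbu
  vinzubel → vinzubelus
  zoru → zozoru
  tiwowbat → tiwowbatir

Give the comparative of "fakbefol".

vinzubel and diluwet both have last vowel 'e' yet inflect differently (vinzubelus, diluwetir), so the last vowel is not what conditions the rule; the final letter is.
"fakbefol" ends in -l. The stems ending in -l (wimol → wimolus, vipol → vipolus, vinzubel → vinzubelus) add -us.
The other patterns: stems ending in -t add -ir; stems ending in -u repeat the first consonant+vowel as a prefix; stems ending in -a insert -un- after the first vowel.
So fakbefol → fakbefolus.

fakbefolus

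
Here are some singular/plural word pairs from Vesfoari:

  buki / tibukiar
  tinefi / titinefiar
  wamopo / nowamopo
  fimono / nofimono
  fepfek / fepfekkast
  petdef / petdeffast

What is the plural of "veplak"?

veplakkast

"veplak" ends in -k. The one such stem in the data (fepfek → fepfekkast) doubles the final consonant and adds -ast (as does petdef), so the same rule applies.
The other patterns: stems ending in -i add ti- … -ar around the stem; stems ending in -o add the prefix no-.
So veplak → veplakkast.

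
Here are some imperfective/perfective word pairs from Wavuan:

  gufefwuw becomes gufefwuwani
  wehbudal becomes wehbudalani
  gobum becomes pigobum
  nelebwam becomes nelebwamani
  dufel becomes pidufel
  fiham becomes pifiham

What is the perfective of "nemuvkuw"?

"nemuvkuw" has 3 vowels. The stems with 3 vowels (wehbudal → wehbudalani, nelebwam → nelebwamani, gufefwuw → gufefwuwani) add -ani.
So nemuvkuw → nemuvkuwani.

nemuvkuwani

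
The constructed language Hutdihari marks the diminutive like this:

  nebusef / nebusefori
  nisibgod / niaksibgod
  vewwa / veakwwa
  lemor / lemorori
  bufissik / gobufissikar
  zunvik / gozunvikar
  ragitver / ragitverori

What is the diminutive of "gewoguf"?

gewogufori

lemor and nisibgod both have last vowel 'o' yet inflect differently (lemorori, niaksibgod), so the last vowel is not what conditions the rule; the final letter is.
"gewoguf" ends in -f. The one such stem in the data (nebusef → nebusefori) adds -ori, so the same rule applies.
The other patterns: stems ending in -k add go- … -ar around the stem; stems ending in -a or -d insert -ak- after the first vowel.
So gewoguf → gewogufori.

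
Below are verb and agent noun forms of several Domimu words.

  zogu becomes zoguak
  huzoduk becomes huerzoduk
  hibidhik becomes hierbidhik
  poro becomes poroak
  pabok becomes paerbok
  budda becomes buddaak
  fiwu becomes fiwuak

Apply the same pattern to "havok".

huzoduk and zogu both have last vowel 'u' yet inflect differently (huerzoduk, zoguak), so the last vowel is not what conditions the rule; whether the stem ends in a vowel or a consonant is.
"havok" ends in a consonant. The stems ending in a consonant (huzoduk → huerzoduk, pabok → paerbok, hibidhik → hierbidhik) insert -er- after the first vowel.
The other pattern: stems ending in a vowel add -ak.
So havok → haervok.

haervok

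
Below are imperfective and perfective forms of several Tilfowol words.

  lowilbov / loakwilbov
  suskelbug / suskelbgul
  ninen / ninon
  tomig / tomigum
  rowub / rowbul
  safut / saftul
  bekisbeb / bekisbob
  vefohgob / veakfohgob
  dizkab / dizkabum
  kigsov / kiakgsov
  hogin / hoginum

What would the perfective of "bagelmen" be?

bagelmon

bekisbeb and vefohgob both end in -b yet inflect differently (bekisbob, veakfohgob), so the final letter is not what conditions the rule; the last vowel is.
"bagelmen" has last vowel 'e'. The stems whose last vowel is 'e' (bekisbeb → bekisbob, ninen → ninon) change the last vowel to 'o'.
The other patterns: stems whose last vowel is 'o' insert -ak- after the first vowel; stems whose last vowel is 'a' or 'i' add -um; stems whose last vowel is 'u' delete the last vowel and add -ul.
So bagelmen → bagelmon.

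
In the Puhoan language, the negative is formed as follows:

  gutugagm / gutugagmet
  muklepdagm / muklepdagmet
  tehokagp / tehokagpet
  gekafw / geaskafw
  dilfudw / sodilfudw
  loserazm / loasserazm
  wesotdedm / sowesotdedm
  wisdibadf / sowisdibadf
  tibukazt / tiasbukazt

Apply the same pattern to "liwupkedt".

wesotdedm and muklepdagm both end in -m yet inflect differently (sowesotdedm, muklepdagmet), so the final letter is not what conditions the rule; the second-to-last letter is.
"liwupkedt" has second-to-last letter 'd'. The stems whose second-to-last letter is 'd' (wisdibadf → sowisdibadf, wesotdedm → sowesotdedm, dilfudw → sodilfudw) add the prefix so-.
The other patterns: stems whose second-to-last letter is 'g' add -et; stems whose second-to-last letter is 'f' or 'z' insert -as- after the first vowel.
So liwupkedt → soliwupkedt.

soliwupkedt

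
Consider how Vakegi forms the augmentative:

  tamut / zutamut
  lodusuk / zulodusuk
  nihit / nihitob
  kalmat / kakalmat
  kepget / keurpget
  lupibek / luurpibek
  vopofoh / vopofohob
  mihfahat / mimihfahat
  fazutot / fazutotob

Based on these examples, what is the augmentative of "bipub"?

zubipub

"bipub" has last vowel 'u'. The stems whose last vowel is 'u' (tamut → zutamut, lodusuk → zulodusuk) add the prefix zu-.
So bipub → zubipub.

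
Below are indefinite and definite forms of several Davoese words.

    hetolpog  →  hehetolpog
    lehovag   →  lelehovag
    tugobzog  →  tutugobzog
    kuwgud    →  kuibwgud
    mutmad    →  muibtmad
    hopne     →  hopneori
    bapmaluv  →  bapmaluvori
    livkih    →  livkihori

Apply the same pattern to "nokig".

nonokig

lehovag and mutmad both have last vowel 'a' yet inflect differently (lelehovag, muibtmad), so the last vowel is not what conditions the rule; the final letter is.
"nokig" ends in -g. The stems ending in -g (hetolpog → hehetolpog, lehovag → lelehovag, tugobzog → tutugobzog) repeat the first consonant+vowel as a prefix.
So nokig → nonokig.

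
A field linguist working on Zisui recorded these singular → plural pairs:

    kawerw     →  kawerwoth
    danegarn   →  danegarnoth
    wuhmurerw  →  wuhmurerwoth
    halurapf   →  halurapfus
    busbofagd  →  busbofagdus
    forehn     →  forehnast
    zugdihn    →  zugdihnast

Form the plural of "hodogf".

"hodogf" has second-to-last letter 'g'. The one such stem in the data (busbofagd → busbofagdus) adds -us, so the same rule applies.
So hodogf → hodogfus.

hodogfus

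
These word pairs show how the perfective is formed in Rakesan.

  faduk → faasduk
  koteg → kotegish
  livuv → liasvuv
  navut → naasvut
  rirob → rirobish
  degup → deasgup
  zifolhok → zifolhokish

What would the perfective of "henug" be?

faduk and zifolhok both end in -k yet inflect differently (faasduk, zifolhokish), so the final letter is not what conditions the rule; the last vowel is.
"henug" has last vowel 'u'. The stems whose last vowel is 'u' (navut → naasvut, livuv → liasvuv, faduk → faasduk) insert -as- after the first vowel.
The other pattern: stems whose last vowel is 'e' or 'o' add -ish.
So henug → heasnug.

heasnug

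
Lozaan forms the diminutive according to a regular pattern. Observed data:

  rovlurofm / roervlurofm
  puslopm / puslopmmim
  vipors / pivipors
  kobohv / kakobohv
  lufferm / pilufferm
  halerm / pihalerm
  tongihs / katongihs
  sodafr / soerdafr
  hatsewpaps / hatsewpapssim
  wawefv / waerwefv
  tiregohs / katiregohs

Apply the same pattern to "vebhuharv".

rovlurofm and halerm both end in -m yet inflect differently (roervlurofm, pihalerm), so the final letter is not what conditions the rule; the second-to-last letter is.
"vebhuharv" has second-to-last letter 'r'. The stems whose second-to-last letter is 'r' (halerm → pihalerm, vipors → pivipors, lufferm → pilufferm) add the prefix pi-.
The other patterns: stems whose second-to-last letter is 'f' insert -er- after the first vowel; stems whose second-to-last letter is 'h' add the prefix ka-; stems whose second-to-last letter is 'p' double the final consonant and add -im.
So vebhuharv → pivebhuharv.

pivebhuharv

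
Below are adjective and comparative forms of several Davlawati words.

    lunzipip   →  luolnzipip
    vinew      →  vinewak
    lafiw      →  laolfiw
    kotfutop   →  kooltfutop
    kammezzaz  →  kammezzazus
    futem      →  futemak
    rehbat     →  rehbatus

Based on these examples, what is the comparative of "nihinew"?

nihinewak

lafiw and vinew both end in -w yet inflect differently (laolfiw, vinewak), so the final letter is not what conditions the rule; the last vowel is.
"nihinew" has last vowel 'e'. The stems whose last vowel is 'e' (vinew → vinewak, futem → futemak) add -ak.
So nihinew → nihinewak.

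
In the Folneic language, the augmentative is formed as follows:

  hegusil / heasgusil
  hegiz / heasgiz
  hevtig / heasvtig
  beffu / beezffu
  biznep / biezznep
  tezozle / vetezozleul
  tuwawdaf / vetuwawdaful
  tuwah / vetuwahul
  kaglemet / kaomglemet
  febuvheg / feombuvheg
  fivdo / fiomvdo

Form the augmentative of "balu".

baezlu

hevtig and febuvheg both end in -g yet inflect differently (heasvtig, feombuvheg), so the final letter is not what conditions the rule; the first letter is.
"balu" begins with b-. The stems beginning with b- (beffu → beezffu, biznep → biezznep) insert -ez- after the first vowel.
So balu → baezlu.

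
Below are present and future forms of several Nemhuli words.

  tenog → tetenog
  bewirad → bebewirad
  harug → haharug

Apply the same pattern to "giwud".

Every pair shown (tenog → tetenog, bewirad → bebewirad, harug → haharug) follows the same rule: repeat the first consonant+vowel as a prefix.
So giwud → gigiwud.

gigiwud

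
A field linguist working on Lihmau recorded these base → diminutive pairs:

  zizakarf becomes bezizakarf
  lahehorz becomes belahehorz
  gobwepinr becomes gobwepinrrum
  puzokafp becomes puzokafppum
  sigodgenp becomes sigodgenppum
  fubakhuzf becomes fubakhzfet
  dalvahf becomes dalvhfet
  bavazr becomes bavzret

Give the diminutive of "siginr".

siginrrum

zizakarf and fubakhuzf both end in -f yet inflect differently (bezizakarf, fubakhzfet), so the final letter is not what conditions the rule; the second-to-last letter is.
"siginr" has second-to-last letter 'n'. The stems whose second-to-last letter is 'n' (gobwepinr → gobwepinrrum, sigodgenp → sigodgenppum) double the final consonant and add -um.
So siginr → siginrrum.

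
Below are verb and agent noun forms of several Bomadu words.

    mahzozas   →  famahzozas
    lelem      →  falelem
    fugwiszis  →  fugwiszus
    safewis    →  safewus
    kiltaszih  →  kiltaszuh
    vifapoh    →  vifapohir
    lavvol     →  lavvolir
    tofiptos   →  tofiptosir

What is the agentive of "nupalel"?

fanupalel

kiltaszih and vifapoh both end in -h yet inflect differently (kiltaszuh, vifapohir), so the final letter is not what conditions the rule; the last vowel is.
"nupalel" has last vowel 'e'. The one such stem in the data (lelem → falelem) adds the prefix fa-, so the same rule applies.
So nupalel → fanupalel.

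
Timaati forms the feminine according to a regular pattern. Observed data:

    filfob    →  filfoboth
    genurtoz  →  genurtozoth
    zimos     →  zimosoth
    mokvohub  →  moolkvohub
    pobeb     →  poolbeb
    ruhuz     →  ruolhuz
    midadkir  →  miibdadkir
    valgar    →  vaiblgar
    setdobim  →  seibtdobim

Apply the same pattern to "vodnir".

voibdnir

filfob and mokvohub both end in -b yet inflect differently (filfoboth, moolkvohub), so the final letter is not what conditions the rule; the last vowel is.
"vodnir" has last vowel 'i'. The stems whose last vowel is 'i' (midadkir → miibdadkir, setdobim → seibtdobim) insert -ib- after the first vowel.
So vodnir → voibdnir.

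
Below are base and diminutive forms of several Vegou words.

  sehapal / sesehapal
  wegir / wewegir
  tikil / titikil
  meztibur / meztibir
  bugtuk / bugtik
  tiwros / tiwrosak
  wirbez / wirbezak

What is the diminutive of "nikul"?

nikil

"nikul" has last vowel 'u'. The stems whose last vowel is 'u' (meztibur → meztibir, bugtuk → bugtik) change the last vowel to 'i'.
So nikul → nikil.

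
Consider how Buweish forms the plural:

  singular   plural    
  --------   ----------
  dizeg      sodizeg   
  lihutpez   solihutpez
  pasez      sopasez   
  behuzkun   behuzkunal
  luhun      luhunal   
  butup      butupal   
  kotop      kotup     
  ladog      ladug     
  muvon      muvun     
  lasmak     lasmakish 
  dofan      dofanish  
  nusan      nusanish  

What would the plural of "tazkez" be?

butup and kotop both end in -p yet inflect differently (butupal, kotup), so the final letter is not what conditions the rule; the last vowel is.
"tazkez" has last vowel 'e'. The stems whose last vowel is 'e' (dizeg → sodizeg, lihutpez → solihutpez, pasez → sopasez) add the prefix so-.
The other patterns: stems whose last vowel is 'u' add -al; stems whose last vowel is 'o' change the last vowel to 'u'; stems whose last vowel is 'a' add -ish.
So tazkez → sotazkez.

sotazkez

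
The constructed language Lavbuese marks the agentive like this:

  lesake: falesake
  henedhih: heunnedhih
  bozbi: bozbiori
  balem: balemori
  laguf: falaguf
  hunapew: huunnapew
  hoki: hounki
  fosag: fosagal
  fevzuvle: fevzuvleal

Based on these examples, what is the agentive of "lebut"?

falebut

"lebut" begins with l-. The stems beginning with l- (laguf → falaguf, lesake → falesake) add the prefix fa-.
The other patterns: stems beginning with b- add -ori; stems beginning with f- add -al; stems beginning with h- insert -un- after the first vowel.
So lebut → falebut.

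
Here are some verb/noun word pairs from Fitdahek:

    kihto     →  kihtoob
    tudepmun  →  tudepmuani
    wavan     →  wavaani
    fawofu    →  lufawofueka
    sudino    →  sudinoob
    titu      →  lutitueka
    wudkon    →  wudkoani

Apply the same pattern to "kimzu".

lukimzueka

wudkon and sudino both have last vowel 'o' yet inflect differently (wudkoani, sudinoob), so the last vowel is not what conditions the rule; the final letter is.
"kimzu" ends in -u. The stems ending in -u (titu → lutitueka, fawofu → lufawofueka) add lu- … -eka around the stem.
The other patterns: stems ending in -n drop the final letter and add -ani; stems ending in -o add -ob.
So kimzu → lukimzueka.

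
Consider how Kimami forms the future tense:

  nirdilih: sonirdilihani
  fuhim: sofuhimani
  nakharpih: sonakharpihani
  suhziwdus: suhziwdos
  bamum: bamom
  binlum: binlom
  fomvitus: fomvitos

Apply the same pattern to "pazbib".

fuhim and bamum both end in -m yet inflect differently (sofuhimani, bamom), so the final letter is not what conditions the rule; the last vowel is.
"pazbib" has last vowel 'i'. The stems whose last vowel is 'i' (nirdilih → sonirdilihani, fuhim → sofuhimani, nakharpih → sonakharpihani) add so- … -ani around the stem.
The other pattern: stems whose last vowel is 'u' change the last vowel to 'o'.
So pazbib → sopazbibani.

sopazbibani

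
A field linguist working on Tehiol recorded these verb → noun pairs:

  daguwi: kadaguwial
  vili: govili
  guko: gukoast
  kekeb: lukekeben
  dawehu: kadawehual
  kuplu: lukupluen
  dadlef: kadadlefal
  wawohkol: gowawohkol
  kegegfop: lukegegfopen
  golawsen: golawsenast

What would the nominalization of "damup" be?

kadamupal

dawehu and kuplu both end in -u yet inflect differently (kadawehual, lukupluen), so the final letter is not what conditions the rule; the first letter is.
"damup" begins with d-. The stems beginning with d- (dadlef → kadadlefal, daguwi → kadaguwial, dawehu → kadawehual) add ka- … -al around the stem.
The other patterns: stems beginning with g- add -ast; stems beginning with k- add lu- … -en around the stem; stems beginning with v- or w- add the prefix go-.
So damup → kadamupal.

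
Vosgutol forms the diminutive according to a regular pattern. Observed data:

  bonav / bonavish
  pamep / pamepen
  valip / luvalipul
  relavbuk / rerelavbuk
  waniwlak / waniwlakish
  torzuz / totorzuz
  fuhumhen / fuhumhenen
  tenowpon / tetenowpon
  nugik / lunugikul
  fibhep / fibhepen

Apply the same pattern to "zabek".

relavbuk and nugik both end in -k yet inflect differently (rerelavbuk, lunugikul), so the final letter is not what conditions the rule; the last vowel is.
"zabek" has last vowel 'e'. The stems whose last vowel is 'e' (pamep → pamepen, fuhumhen → fuhumhenen, fibhep → fibhepen) add -en.
So zabek → zabeken.

zabeken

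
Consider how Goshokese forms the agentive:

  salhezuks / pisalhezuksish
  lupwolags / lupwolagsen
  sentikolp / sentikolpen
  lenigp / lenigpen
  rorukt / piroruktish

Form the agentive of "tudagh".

tudaghen

salhezuks and lupwolags both end in -s yet inflect differently (pisalhezuksish, lupwolagsen), so the final letter is not what conditions the rule; the second-to-last letter is.
"tudagh" has second-to-last letter 'g'. The stems whose second-to-last letter is 'g' (lupwolags → lupwolagsen, lenigp → lenigpen) add -en.
The other pattern: stems whose second-to-last letter is 'k' add pi- … -ish around the stem.
So tudagh → tudaghen.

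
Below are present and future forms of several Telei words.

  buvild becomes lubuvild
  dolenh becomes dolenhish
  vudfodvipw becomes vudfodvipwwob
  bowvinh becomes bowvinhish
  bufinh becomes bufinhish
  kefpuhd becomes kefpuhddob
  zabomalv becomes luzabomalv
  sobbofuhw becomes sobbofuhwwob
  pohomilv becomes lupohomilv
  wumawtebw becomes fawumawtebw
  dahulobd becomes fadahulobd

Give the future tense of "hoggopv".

hoggopvvob

"hoggopv" has second-to-last letter 'p'. The one such stem in the data (vudfodvipw → vudfodvipwwob) doubles the final consonant and adds -ob (as do kefpuhd, sobbofuhw), so the same rule applies.
So hoggopv → hoggopvvob.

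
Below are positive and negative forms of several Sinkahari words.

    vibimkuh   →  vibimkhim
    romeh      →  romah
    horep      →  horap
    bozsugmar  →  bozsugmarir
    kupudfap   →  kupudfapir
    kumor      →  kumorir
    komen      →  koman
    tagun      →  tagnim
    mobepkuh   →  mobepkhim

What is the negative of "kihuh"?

kihhim

"kihuh" has last vowel 'u'. The stems whose last vowel is 'u' (vibimkuh → vibimkhim, mobepkuh → mobepkhim, tagun → tagnim) delete the last vowel and add -im.
The other patterns: stems whose last vowel is 'e' change the last vowel to 'a'; stems whose last vowel is 'a' or 'o' add -ir.
So kihuh → kihhim.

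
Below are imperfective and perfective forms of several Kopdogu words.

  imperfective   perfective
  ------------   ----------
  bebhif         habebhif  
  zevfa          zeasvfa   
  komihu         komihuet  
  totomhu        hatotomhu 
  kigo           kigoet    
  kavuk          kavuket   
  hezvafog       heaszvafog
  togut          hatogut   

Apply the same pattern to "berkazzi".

komihu and totomhu both end in -u yet inflect differently (komihuet, hatotomhu), so the final letter is not what conditions the rule; the first letter is.
"berkazzi" begins with b-. The one such stem in the data (bebhif → habebhif) adds the prefix ha-, so the same rule applies.
The other patterns: stems beginning with k- add -et; stems beginning with h- or z- insert -as- after the first vowel.
So berkazzi → haberkazzi.

haberkazzi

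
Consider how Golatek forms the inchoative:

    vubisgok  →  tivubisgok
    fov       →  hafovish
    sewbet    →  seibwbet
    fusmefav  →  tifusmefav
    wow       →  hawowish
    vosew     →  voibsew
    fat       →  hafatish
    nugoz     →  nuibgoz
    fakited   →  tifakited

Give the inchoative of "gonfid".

fat and sewbet both end in -t yet inflect differently (hafatish, seibwbet), so the final letter is not what conditions the rule; the number of vowels is.
"gonfid" has 2 vowels. The stems with 2 vowels (sewbet → seibwbet, nugoz → nuibgoz, vosew → voibsew) insert -ib- after the first vowel.
The other patterns: stems with 1 vowel add ha- … -ish around the stem; stems with 3 vowels add the prefix ti-.
So gonfid → goibnfid.

goibnfid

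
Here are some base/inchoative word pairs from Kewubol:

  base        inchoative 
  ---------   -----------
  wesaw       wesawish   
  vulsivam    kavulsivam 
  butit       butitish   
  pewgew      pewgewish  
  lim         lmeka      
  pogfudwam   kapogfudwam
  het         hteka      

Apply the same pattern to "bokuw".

bokuwish

het and butit both end in -t yet inflect differently (hteka, butitish), so the final letter is not what conditions the rule; the number of vowels is.
"bokuw" has 2 vowels. The stems with 2 vowels (pewgew → pewgewish, wesaw → wesawish, butit → butitish) add -ish.
So bokuw → bokuwish.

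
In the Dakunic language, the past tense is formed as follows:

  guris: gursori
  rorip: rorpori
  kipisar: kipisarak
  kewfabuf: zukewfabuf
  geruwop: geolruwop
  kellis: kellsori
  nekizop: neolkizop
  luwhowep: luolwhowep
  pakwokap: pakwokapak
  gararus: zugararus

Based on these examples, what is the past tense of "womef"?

gararus and kellis both end in -s yet inflect differently (zugararus, kellsori), so the final letter is not what conditions the rule; the last vowel is.
"womef" has last vowel 'e'. The one such stem in the data (luwhowep → luolwhowep) inserts -ol- after the first vowel (as do nekizop, geruwop), so the same rule applies.
So womef → woolmef.

woolmef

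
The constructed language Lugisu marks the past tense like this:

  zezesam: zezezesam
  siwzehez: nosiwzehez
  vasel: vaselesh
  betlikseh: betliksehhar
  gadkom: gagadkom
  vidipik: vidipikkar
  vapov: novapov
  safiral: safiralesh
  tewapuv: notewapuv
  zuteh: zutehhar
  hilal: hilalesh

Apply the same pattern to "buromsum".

"buromsum" ends in -m. The stems ending in -m (gadkom → gagadkom, zezesam → zezezesam) repeat the first consonant+vowel as a prefix.
So buromsum → buburomsum.

buburomsum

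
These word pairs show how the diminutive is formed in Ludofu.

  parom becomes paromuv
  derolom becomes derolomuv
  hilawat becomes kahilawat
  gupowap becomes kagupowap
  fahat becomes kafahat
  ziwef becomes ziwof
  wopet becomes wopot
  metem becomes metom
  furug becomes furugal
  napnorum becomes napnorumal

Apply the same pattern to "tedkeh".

"tedkeh" has last vowel 'e'. The stems whose last vowel is 'e' (ziwef → ziwof, wopet → wopot, metem → metom) change the last vowel to 'o'.
The other patterns: stems whose last vowel is 'o' add -uv; stems whose last vowel is 'a' add the prefix ka-; stems whose last vowel is 'u' add -al.
So tedkeh → tedkoh.

tedkoh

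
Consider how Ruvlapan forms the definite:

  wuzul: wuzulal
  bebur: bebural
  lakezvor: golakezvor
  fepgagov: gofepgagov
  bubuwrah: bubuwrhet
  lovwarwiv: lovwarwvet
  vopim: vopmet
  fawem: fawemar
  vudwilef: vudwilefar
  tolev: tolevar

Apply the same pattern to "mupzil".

"mupzil" has last vowel 'i'. The stems whose last vowel is 'i' (lovwarwiv → lovwarwvet, vopim → vopmet) delete the last vowel and add -et.
The other patterns: stems whose last vowel is 'u' add -al; stems whose last vowel is 'o' add the prefix go-; stems whose last vowel is 'e' add -ar.
So mupzil → mupzlet.

mupzlet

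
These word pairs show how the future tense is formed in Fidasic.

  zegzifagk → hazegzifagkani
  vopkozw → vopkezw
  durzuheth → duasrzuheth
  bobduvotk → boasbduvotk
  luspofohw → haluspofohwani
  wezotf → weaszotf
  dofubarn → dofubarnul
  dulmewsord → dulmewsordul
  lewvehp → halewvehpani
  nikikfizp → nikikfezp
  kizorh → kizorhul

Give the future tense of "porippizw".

porippezw

"porippizw" has second-to-last letter 'z'. The stems whose second-to-last letter is 'z' (vopkozw → vopkezw, nikikfizp → nikikfezp) change the last vowel to 'e'.
The other patterns: stems whose second-to-last letter is 't' insert -as- after the first vowel; stems whose second-to-last letter is 'r' add -ul; stems whose second-to-last letter is 'g' or 'h' add ha- … -ani around the stem.
So porippizw → porippezw.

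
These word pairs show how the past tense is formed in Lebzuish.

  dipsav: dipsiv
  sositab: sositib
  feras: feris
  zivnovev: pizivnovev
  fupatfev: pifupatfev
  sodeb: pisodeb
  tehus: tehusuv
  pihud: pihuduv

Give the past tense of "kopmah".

kopmih

dipsav and zivnovev both end in -v yet inflect differently (dipsiv, pizivnovev), so the final letter is not what conditions the rule; the last vowel is.
"kopmah" has last vowel 'a'. The stems whose last vowel is 'a' (dipsav → dipsiv, sositab → sositib, feras → feris) change the last vowel to 'i'.
The other patterns: stems whose last vowel is 'e' add the prefix pi-; stems whose last vowel is 'u' add -uv.
So kopmah → kopmih.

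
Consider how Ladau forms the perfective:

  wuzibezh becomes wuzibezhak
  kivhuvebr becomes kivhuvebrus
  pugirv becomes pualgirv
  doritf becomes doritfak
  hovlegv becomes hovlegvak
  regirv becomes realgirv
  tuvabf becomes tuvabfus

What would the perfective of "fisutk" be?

pugirv and hovlegv both end in -v yet inflect differently (pualgirv, hovlegvak), so the final letter is not what conditions the rule; the second-to-last letter is.
"fisutk" has second-to-last letter 't'. The one such stem in the data (doritf → doritfak) adds -ak, so the same rule applies.
So fisutk → fisutkak.

fisutkak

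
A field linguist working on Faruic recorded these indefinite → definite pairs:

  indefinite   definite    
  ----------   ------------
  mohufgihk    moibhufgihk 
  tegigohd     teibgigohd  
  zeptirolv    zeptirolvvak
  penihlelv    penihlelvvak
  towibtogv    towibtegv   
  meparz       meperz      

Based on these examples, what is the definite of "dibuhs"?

zeptirolv and towibtogv both end in -v yet inflect differently (zeptirolvvak, towibtegv), so the final letter is not what conditions the rule; the second-to-last letter is.
"dibuhs" has second-to-last letter 'h'. The stems whose second-to-last letter is 'h' (mohufgihk → moibhufgihk, tegigohd → teibgigohd) insert -ib- after the first vowel.
The other patterns: stems whose second-to-last letter is 'l' double the final consonant and add -ak; stems whose second-to-last letter is 'g' or 'r' change the last vowel to 'e'.
So dibuhs → diibbuhs.

diibbuhs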